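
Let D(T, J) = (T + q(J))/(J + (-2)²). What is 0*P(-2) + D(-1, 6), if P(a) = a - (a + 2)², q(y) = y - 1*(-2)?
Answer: 7/10 ≈ 0.70000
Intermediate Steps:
q(y) = 2 + y (q(y) = y + 2 = 2 + y)
D(T, J) = (2 + J + T)/(4 + J) (D(T, J) = (T + (2 + J))/(J + (-2)²) = (2 + J + T)/(J + 4) = (2 + J + T)/(4 + J))
P(a) = a - (2 + a)²
0*P(-2) + D(-1, 6) = 0*(-2 - (2 - 2)²) + (2 + 6 - 1)/(4 + 6) = 0*(-2 - 1*0²) + 7/10 = 0*(-2 - 1*0) + (⅒)*7 = 0*(-2 + 0) + 7/10 = 0*(-2) + 7/10 = 0 + 7/10 = 7/10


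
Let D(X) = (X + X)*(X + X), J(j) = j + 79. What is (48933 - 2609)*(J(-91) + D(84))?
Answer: 1306892688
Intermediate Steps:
J(j) = 79 + j
D(X) = 4*X² (D(X) = (2*X)*(2*X) = 4*X²)
(48933 - 2609)*(J(-91) + D(84)) = (48933 - 2609)*((79 - 91) + 4*84²) = 46324*(-12 + 4*7056) = 46324*(-12 + 28224) = 46324*28212 = 1306892688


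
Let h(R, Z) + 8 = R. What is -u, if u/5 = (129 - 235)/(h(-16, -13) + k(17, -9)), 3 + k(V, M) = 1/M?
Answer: -2385/122 ≈ -19.549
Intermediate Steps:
k(V, M) = -3 + 1/M
h(R, Z) = -8 + R
u = 2385/122 (u = 5*((129 - 235)/((-8 - 16) + (-3 + 1/(-9)))) = 5*(-106/(-24 + (-3 - ⅑))) = 5*(-106/(-24 - 28/9)) = 5*(-106/(-244/9)) = 5*(-106*(-9/244)) = 5*(477/122) = 2385/122 ≈ 19.549)
-u = -1*2385/122 = -2385/122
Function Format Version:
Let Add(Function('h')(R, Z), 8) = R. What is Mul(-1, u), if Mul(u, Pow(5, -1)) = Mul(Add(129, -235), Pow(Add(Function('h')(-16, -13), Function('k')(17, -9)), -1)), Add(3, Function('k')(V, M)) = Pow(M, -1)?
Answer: Rational(-2385, 122) ≈ -19.549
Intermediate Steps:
Function('k')(V, M) = Add(-3, Pow(M, -1))
Function('h')(R, Z) = Add(-8, R)
u = Rational(2385, 122) (u = Mul(5, Mul(Add(129, -235), Pow(Add(Add(-8, -16), Add(-3, Pow(-9, -1))), -1))) = Mul(5, Mul(-106, Pow(Add(-24, Add(-3, Rational(-1, 9))), -1))) = Mul(5, Mul(-106, Pow(Add(-24, Rational(-28, 9)), -1))) = Mul(5, Mul(-106, Pow(Rational(-244, 9), -1))) = Mul(5, Mul(-106, Rational(-9, 244))) = Mul(5, Rational(477, 122)) = Rational(2385, 122) ≈ 19.549)
Mul(-1, u) = Mul(-1, Rational(2385, 122)) = Rational(-2385, 122)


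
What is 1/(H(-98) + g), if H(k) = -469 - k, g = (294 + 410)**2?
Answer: 1/495245 ≈ 2.0192e-6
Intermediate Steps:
g = 495616 (g = 704**2 = 495616)
1/(H(-98) + g) = 1/((-469 - 1*(-98)) + 495616) = 1/((-469 + 98) + 495616) = 1/(-371 + 495616) = 1/495245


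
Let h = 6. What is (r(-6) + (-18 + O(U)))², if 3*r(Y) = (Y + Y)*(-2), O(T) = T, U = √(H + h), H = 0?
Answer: (10 - √6)² ≈ 57.010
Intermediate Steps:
U = √6 (U = √(0 + 6) = √6 ≈ 2.4495)
r(Y) = -4*Y/3 (r(Y) = ((Y + Y)*(-2))/3 = ((2*Y)*(-2))/3 = (-4*Y)/3 = -4*Y/3)
(r(-6) + (-18 + O(U)))² = (-4/3*(-6) + (-18 + √6))² = (8 + (-18 + √6))² = (-10 + √6)²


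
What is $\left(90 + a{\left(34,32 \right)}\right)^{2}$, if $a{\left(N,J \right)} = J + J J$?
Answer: $1313316$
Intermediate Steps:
$a{\left(N,J \right)} = J + J^{2}$
$\left(90 + a{\left(34,32 \right)}\right)^{2} = \left(90 + 32 \left(1 + 32\right)\right)^{2} = \left(90 + 32 \cdot 33\right)^{2} = \left(90 + 1056\right)^{2} = 1146^{2} = 1313316$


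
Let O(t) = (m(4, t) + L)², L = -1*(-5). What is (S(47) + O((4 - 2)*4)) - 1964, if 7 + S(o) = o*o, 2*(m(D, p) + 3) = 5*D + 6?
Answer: 463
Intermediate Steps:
m(D, p) = 5*D/2 (m(D, p) = -3 + (5*D + 6)/2 = -3 + (6 + 5*D)/2 = -3 + (3 + 5*D/2) = 5*D/2)
L = 5
S(o) = -7 + o² (S(o) = -7 + o*o = -7 + o²)
O(t) = 225 (O(t) = ((5/2)*4 + 5)² = (10 + 5)² = 15² = 225)
(S(47) + O((4 - 2)*4)) - 1964 = ((-7 + 47²) + 225) - 1964 = ((-7 + 2209) + 225) - 1964 = (2202 + 225) - 1964 = 2427 - 1964 = 463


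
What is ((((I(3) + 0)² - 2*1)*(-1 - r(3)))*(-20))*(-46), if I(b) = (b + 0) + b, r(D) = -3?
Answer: 62560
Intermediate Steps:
I(b) = 2*b (I(b) = b + b = 2*b)
((((I(3) + 0)² - 2*1)*(-1 - r(3)))*(-20))*(-46) = ((((2*3 + 0)² - 2*1)*(-1 - 1*(-3)))*(-20))*(-46) = ((((6 + 0)² - 2)*(-1 + 3))*(-20))*(-46) = (((6² - 2)*2)*(-20))*(-46) = (((36 - 2)*2)*(-20))*(-46) = ((34*2)*(-20))*(-46) = (68*(-20))*(-46) = -1360*(-46) = 62560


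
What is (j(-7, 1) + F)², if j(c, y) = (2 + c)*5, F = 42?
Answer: 289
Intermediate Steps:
j(c, y) = 10 + 5*c
(j(-7, 1) + F)² = ((10 + 5*(-7)) + 42)² = ((10 - 35) + 42)² = (-25 + 42)² = 17² = 289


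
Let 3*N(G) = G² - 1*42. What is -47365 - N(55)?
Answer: -145078/3 ≈ -48359.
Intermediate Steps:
N(G) = -14 + G²/3 (N(G) = (G² - 1*42)/3 = (G² - 42)/3 = (-42 + G²)/3 = -14 + G²/3)
-47365 - N(55) = -47365 - (-14 + (⅓)*55²) = -47365 - (-14 + (⅓)*3025) = -47365 - (-14 + 3025/3) = -47365 - 1*2983/3 = -47365 - 2983/3 = -145078/3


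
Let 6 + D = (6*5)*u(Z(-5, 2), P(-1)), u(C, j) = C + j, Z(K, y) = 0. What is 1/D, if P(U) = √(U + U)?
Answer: -1/306 - 5*I*√2/306 ≈ -0.003268 - 0.023108*I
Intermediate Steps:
P(U) = √2*√U (P(U) = √(2*U) = √2*√U)
D = -6 + 30*I*√2 (D = -6 + (6*5)*(0 + √2*√(-1)) = -6 + 30*(0 + √2*I) = -6 + 30*(0 + I*√2) = -6 + 30*(I*√2) = -6 + 30*I*√2 ≈ -6.0 + 42.426*I)
1/D = 1/(-6 + 30*I*√2)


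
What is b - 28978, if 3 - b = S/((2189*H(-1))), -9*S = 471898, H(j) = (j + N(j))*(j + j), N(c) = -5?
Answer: -3424782901/118206 ≈ -28973.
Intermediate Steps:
H(j) = 2*j*(-5 + j) (H(j) = (j - 5)*(j + j) = (-5 + j)*(2*j) = 2*j*(-5 + j))
S = -471898/9 (S = -⅑*471898 = -471898/9 ≈ -52433.)
b = 590567/118206 (b = 3 - (-471898)/(9*(2189*(2*(-1)*(-5 - 1)))) = 3 - (-471898)/(9*(2189*(2*(-1)*(-6)))) = 3 - (-471898)/(9*(2189*12)) = 3 - (-471898)/(9*26268) = 3 - 1*(-235949/118206) = 3 + 235949/118206 = 590567/118206 ≈ 4.9961)
b - 28978 = 590567/118206 - 28978 = -3424782901/118206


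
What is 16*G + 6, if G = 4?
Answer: 70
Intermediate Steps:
16*G + 6 = 16*4 + 6 = 64 + 6 = 70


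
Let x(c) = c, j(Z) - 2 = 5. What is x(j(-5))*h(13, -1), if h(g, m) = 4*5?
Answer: 140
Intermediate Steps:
j(Z) = 7 (j(Z) = 2 + 5 = 7)
h(g, m) = 20
x(j(-5))*h(13, -1) = 7*20 = 140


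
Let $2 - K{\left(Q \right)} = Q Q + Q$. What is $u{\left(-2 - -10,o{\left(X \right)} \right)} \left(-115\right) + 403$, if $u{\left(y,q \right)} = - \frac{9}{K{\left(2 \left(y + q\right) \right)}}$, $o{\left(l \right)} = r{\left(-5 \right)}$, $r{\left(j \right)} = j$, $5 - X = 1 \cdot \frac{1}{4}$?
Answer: $\frac{3017}{8} \approx 377.13$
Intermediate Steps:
$X = \frac{19}{4}$ ($X = 5 - 1 \cdot \frac{1}{4} = 5 - \frac{1}{4} = \frac{19}{4} \approx 4.75$)
$o{\left(l \right)} = -5$
$K{\left(Q \right)} = 2 - Q - Q^{2}$ ($K{\left(Q \right)} = 2 - \left(Q Q + Q\right) = 2 - \left(Q^{2} + Q\right) = 2 - \left(Q + Q^{2}\right) = 2 - Q - Q^{2}$)
$u{\left(y,q \right)} = - \frac{9}{2 - \left(2 q + 2 y\right)^{2} - 2 q - 2 y}$ ($u{\left(y,q \right)} = - \frac{9}{2 - 2 \left(y + q\right) - \left(2 \left(y + q\right)\right)^{2}} = - \frac{9}{2 - 2 \left(q + y\right) - \left(2 \left(q + y\right)\right)^{2}} = - \frac{9}{2 - \left(2 q + 2 y\right) - \left(2 q + 2 y\right)^{2}} = - \frac{9}{2 - \left(2 q + 2 y\right)^{2} - 2 q - 2 y}$)
$u{\left(-2 - -10,o{\left(X \right)} \right)} \left(-115\right) + 403 = \frac{9}{2 \left(-1 - 5 - -8 + 2 \left(-5 - -8\right)^{2}\right)} \left(-115\right) + 403 = \frac{9}{2 \left(-1 - 5 + \left(-2 + 10\right) + 2 \left(-5 + \left(-2 + 10\right)\right)^{2}\right)} \left(-115\right) + 403 = \frac{9}{2 \left(-1 - 5 + 8 + 2 \left(-5 + 8\right)^{2}\right)} \left(-115\right) + 403 = \frac{9}{2 \left(-1 - 5 + 8 + 2 \cdot 3^{2}\right)} \left(-115\right) + 403 = \frac{9}{2 \left(-1 - 5 + 8 + 2 \cdot 9\right)} \left(-115\right) + 403 = \frac{9}{2 \left(-1 - 5 + 8 + 18\right)} \left(-115\right) + 403 = \frac{9}{2 \cdot 20} \left(-115\right) + 403 = \frac{9}{2} \cdot \frac{1}{20} \left(-115\right) + 403 = \frac{9}{40} \left(-115\right) + 403 = - \frac{207}{8} + 403 = \frac{3017}{8}$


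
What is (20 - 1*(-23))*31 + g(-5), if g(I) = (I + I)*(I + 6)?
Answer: 1323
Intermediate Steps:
g(I) = 2*I*(6 + I) (g(I) = (2*I)*(6 + I) = 2*I*(6 + I))
(20 - 1*(-23))*31 + g(-5) = (20 - 1*(-23))*31 + 2*(-5)*(6 - 5) = (20 + 23)*31 + 2*(-5)*1 = 43*31 - 10 = 1333 - 10 = 1323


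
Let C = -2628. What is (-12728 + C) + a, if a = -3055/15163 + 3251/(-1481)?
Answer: -344894343836/22456403 ≈ -15358.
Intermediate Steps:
a = -53819368/22456403 (a = -3055*1/15163 + 3251*(-1/1481) = -3055/15163 - 3251/1481 = -53819368/22456403 ≈ -2.3966)
(-12728 + C) + a = (-12728 - 2628) - 53819368/22456403 = -15356 - 53819368/22456403 = -344894343836/22456403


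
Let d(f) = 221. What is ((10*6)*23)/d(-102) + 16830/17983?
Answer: 28535970/3974243 ≈ 7.1802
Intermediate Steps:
((10*6)*23)/d(-102) + 16830/17983 = ((10*6)*23)/221 + 16830/17983 = (60*23)*(1/221) + 16830*(1/17983) = 1380*(1/221) + 16830/17983 = 1380/221 + 16830/17983 = 28535970/3974243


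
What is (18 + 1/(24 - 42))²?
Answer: 104329/324 ≈ 322.00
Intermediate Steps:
(18 + 1/(24 - 42))² = (18 + 1/(-18))² = (18 - 1/18)² = (323/18)² = 104329/324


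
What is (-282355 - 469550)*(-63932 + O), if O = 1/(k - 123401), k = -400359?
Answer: 5035511442416301/104752 ≈ 4.8071e+10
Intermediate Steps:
O = -1/523760 (O = 1/(-400359 - 123401) = 1/(-523760) = -1/523760 ≈ -1.9093e-6)
(-282355 - 469550)*(-63932 + O) = (-282355 - 469550)*(-63932 - 1/523760) = -751905*(-33485024321/523760) = 5035511442416301/104752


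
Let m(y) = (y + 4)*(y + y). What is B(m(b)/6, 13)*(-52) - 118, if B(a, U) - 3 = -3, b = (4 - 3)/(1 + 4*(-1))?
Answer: -118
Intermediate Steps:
b = -⅓ (b = 1/(1 - 4) = 1/(-3) = 1*(-⅓) = -⅓ ≈ -0.33333)
m(y) = 2*y*(4 + y) (m(y) = (4 + y)*(2*y) = 2*y*(4 + y))
B(a, U) = 0 (B(a, U) = 3 - 3 = 0)
B(m(b)/6, 13)*(-52) - 118 = 0*(-52) - 118 = 0 - 118 = -118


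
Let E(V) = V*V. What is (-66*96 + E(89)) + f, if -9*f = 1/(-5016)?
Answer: 71553241/45144 ≈ 1585.0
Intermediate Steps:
f = 1/45144 (f = -⅑/(-5016) = -⅑*(-1/5016) = 1/45144 ≈ 2.2151e-5)
E(V) = V²
(-66*96 + E(89)) + f = (-66*96 + 89²) + 1/45144 = (-6336 + 7921) + 1/45144 = 1585 + 1/45144 = 71553241/45144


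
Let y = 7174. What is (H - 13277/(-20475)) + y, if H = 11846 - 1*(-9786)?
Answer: 589816127/20475 ≈ 28807.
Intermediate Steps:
H = 21632 (H = 11846 + 9786 = 21632)
(H - 13277/(-20475)) + y = (21632 - 13277/(-20475)) + 7174 = (21632 - 13277*(-1/20475)) + 7174 = (21632 + 13277/20475) + 7174 = 442928477/20475 + 7174 = 589816127/20475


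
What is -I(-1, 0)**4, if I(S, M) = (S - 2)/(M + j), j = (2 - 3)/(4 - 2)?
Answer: -1296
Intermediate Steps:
j = -1/2 ≈ -0.50000
I(S, M) = (-2 + S)/(-1/2 + M) (I(S, M) = (S - 2)/(M - 1/2) = (-2 + S)/(-1/2 + M))
-I(-1, 0)**4 = -(2*(-2 - 1)/(-1 + 2*0))**4 = -(2*(-3)/(-1 + 0))**4 = -(2*(-3)/(-1))**4 = -(2*(-1)*(-3))**4 = -1*6**4 = -1*1296 = -1296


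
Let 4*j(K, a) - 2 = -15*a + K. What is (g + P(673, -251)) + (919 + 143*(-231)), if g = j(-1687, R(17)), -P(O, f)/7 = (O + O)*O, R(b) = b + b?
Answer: -25494675/4 ≈ -6.3737e+6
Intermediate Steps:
R(b) = 2*b
j(K, a) = ½ - 15*a/4 + K/4 (j(K, a) = ½ + (-15*a + K)/4 = ½ + (K - 15*a)/4 = ½ + (-15*a/4 + K/4) = ½ - 15*a/4 + K/4)
P(O, f) = -14*O² (P(O, f) = -7*(O + O)*O = -7*2*O*O = -14*O²)
g = -2195/4 (g = ½ - 15*17/2 + (¼)*(-1687) = ½ - 15/4*34 - 1687/4 = ½ - 255/2 - 1687/4 = -2195/4 ≈ -548.75)
(g + P(673, -251)) + (919 + 143*(-231)) = (-2195/4 - 14*673²) + (919 + 143*(-231)) = (-2195/4 - 14*452929) + (919 - 33033) = (-2195/4 - 6341006) - 32114 = -25366219/4 - 32114 = -25494675/4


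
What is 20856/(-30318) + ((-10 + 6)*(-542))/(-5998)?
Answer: -15901976/15153947 ≈ -1.0494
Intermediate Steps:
20856/(-30318) + ((-10 + 6)*(-542))/(-5998) = 20856*(-1/30318) - 4*(-542)*(-1/5998) = -3476/5053 + 2168*(-1/5998) = -3476/5053 - 1084/2999 = -15901976/15153947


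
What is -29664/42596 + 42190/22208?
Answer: 142293391/118246496 ≈ 1.2034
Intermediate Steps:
-29664/42596 + 42190/22208 = -29664*1/42596 + 42190*(1/22208) = -7416/10649 + 21095/11104 = 142293391/118246496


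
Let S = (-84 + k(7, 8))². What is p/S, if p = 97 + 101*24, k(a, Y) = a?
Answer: 2521/5929 ≈ 0.42520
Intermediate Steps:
p = 2521 (p = 97 + 2424 = 2521)
S = 5929 (S = (-84 + 7)² = (-77)² = 5929)
p/S = 2521/5929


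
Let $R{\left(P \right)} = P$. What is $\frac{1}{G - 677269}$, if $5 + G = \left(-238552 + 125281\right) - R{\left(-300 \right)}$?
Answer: $- \frac{1}{790245} \approx -1.2654 \cdot 10^{-6}$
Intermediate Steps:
$G = -112976$ ($G = -5 + \left(\left(-238552 + 125281\right) - -300\right) = -5 + \left(-113271 + 300\right) = -5 - 112971 = -112976$)
$\frac{1}{G - 677269} = \frac{1}{-112976 - 677269} = \frac{1}{-790245} = - \frac{1}{790245}$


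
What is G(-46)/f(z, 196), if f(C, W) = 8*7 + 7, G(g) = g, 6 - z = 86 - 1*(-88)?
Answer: -46/63 ≈ -0.73016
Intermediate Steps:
z = -168 (z = 6 - (86 - 1*(-88)) = 6 - (86 + 88) = 6 - 1*174 = 6 - 174 = -168)
f(C, W) = 63 (f(C, W) = 56 + 7 = 63)
G(-46)/f(z, 196) = -46/63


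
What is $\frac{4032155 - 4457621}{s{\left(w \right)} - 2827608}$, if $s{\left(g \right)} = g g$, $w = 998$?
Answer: $\frac{212733}{915802} \approx 0.23229$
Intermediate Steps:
$s{\left(g \right)} = g^{2}$
$\frac{4032155 - 4457621}{s{\left(w \right)} - 2827608} = \frac{4032155 - 4457621}{998^{2} - 2827608} = - \frac{425466}{996004 - 2827608} = - \frac{425466}{-1831604} = \left(-425466\right) \left(- \frac{1}{1831604}\right) = \frac{212733}{915802}$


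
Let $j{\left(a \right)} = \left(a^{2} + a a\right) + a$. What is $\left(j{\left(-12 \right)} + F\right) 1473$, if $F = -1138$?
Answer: $-1269726$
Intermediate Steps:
$j{\left(a \right)} = a + 2 a^{2}$ ($j{\left(a \right)} = \left(a^{2} + a^{2}\right) + a = 2 a^{2} + a = a + 2 a^{2}$)
$\left(j{\left(-12 \right)} + F\right) 1473 = \left(- 12 \left(1 + 2 \left(-12\right)\right) - 1138\right) 1473 = \left(- 12 \left(1 - 24\right) - 1138\right) 1473 = \left(\left(-12\right) \left(-23\right) - 1138\right) 1473 = \left(276 - 1138\right) 1473 = \left(-862\right) 1473 = -1269726$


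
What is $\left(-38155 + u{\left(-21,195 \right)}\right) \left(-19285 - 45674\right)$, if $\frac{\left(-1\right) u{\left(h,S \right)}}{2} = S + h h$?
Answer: $2561138493$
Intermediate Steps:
$u{\left(h,S \right)} = - 2 S - 2 h^{2}$ ($u{\left(h,S \right)} = - 2 \left(S + h h\right) = - 2 \left(S + h^{2}\right) = - 2 S - 2 h^{2}$)
$\left(-38155 + u{\left(-21,195 \right)}\right) \left(-19285 - 45674\right) = \left(-38155 - \left(390 + 2 \left(-21\right)^{2}\right)\right) \left(-19285 - 45674\right) = \left(-38155 - 1272\right) \left(-64959\right) = \left(-39427\right) \left(-64959\right) = 2561138493$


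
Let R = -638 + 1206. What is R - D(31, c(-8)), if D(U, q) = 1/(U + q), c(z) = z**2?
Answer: 53959/95 ≈ 567.99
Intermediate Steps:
R = 568
R - D(31, c(-8)) = 568 - 1/(31 + (-8)**2) = 568 - 1/(31 + 64) = 568 - 1/95 = 53959/95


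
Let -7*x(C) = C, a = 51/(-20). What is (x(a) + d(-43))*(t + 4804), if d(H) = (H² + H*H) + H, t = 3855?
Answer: 633035987/20 ≈ 3.1652e+7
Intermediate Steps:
a = -51/20 (a = 51*(-1/20) = -51/20 ≈ -2.5500)
x(C) = -C/7
d(H) = H + 2*H² (d(H) = (H² + H²) + H = 2*H² + H = H + 2*H²)
(x(a) + d(-43))*(t + 4804) = (-⅐*(-51/20) - 43*(1 + 2*(-43)))*(3855 + 4804) = (51/140 - 43*(1 - 86))*8659 = (51/140 - 43*(-85))*8659 = (51/140 + 3655)*8659 = (511751/140)*8659 = 633035987/20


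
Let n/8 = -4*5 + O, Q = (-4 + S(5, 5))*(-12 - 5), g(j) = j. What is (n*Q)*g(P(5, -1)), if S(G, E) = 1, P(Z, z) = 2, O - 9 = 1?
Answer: -8160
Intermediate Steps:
O = 10 (O = 9 + 1 = 10)
Q = 51 (Q = (-4 + 1)*(-12 - 5) = -3*(-17) = 51)
n = -80 (n = 8*(-4*5 + 10) = 8*(-20 + 10) = 8*(-10) = -80)
(n*Q)*g(P(5, -1)) = -80*51*2 = -4080*2 = -8160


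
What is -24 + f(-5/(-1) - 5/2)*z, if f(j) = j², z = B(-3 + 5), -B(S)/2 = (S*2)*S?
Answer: -124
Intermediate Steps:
B(S) = -4*S² (B(S) = -2*S*2*S = -2*2*S*S = -4*S²)
z = -16 (z = -4*(-3 + 5)² = -4*2² = -4*4 = -16)
-24 + f(-5/(-1) - 5/2)*z = -24 + (-5/(-1) - 5/2)²*(-16) = -24 + (-5*(-1) - 5*½)²*(-16) = -24 + (5 - 5/2)²*(-16) = -24 + (5/2)²*(-16) = -24 + (25/4)*(-16) = -24 - 100 = -124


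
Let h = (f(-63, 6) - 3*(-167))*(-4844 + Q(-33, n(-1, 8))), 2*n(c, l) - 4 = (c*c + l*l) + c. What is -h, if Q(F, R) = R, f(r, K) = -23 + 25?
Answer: 2419430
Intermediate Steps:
n(c, l) = 2 + c/2 + c²/2 + l²/2 (n(c, l) = 2 + ((c*c + l*l) + c)/2 = 2 + ((c² + l²) + c)/2 = 2 + (c + c² + l²)/2 = 2 + (c/2 + c²/2 + l²/2) = 2 + c/2 + c²/2 + l²/2)
f(r, K) = 2
h = -2419430 (h = (2 - 3*(-167))*(-4844 + (2 + (½)*(-1) + (½)*(-1)² + (½)*8²)) = (2 + 501)*(-4844 + (2 - ½ + (½)*1 + (½)*64)) = 503*(-4844 + (2 - ½ + ½ + 32)) = 503*(-4844 + 34) = 503*(-4810) = -2419430)
-h = -1*(-2419430) = 2419430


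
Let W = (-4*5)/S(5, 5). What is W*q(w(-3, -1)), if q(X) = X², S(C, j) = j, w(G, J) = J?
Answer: -4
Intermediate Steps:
W = -4 (W = -4*5/5 = -20*⅕ = -4)
W*q(w(-3, -1)) = -4*(-1)² = -4*1 = -4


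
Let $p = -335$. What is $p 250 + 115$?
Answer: $-83635$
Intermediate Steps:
$p 250 + 115 = \left(-335\right) 250 + 115 = -83750 + 115 = -83635$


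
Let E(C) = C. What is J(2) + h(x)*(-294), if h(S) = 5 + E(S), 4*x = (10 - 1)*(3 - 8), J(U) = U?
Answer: 3679/2 ≈ 1839.5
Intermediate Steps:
x = -45/4 (x = ((10 - 1)*(3 - 8))/4 = (9*(-5))/4 = (1/4)*(-45) = -45/4 ≈ -11.250)
h(S) = 5 + S
J(2) + h(x)*(-294) = 2 + (5 - 45/4)*(-294) = 2 - 25/4*(-294) = 2 + 3675/2 = 3679/2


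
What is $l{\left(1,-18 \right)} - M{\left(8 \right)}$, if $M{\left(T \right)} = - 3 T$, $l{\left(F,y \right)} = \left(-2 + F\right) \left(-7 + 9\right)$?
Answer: $22$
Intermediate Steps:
$l{\left(F,y \right)} = -4 + 2 F$ ($l{\left(F,y \right)} = \left(-2 + F\right) 2 = -4 + 2 F$)
$l{\left(1,-18 \right)} - M{\left(8 \right)} = \left(-4 + 2 \cdot 1\right) - \left(-3\right) 8 = \left(-4 + 2\right) - -24 = -2 + 24 = 22$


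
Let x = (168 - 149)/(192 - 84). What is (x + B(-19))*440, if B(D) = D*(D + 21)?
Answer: -449350/27 ≈ -16643.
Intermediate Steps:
x = 19/108 ≈ 0.17593
B(D) = D*(21 + D)
(x + B(-19))*440 = (19/108 - 19*(21 - 19))*440 = (19/108 - 19*2)*440 = (19/108 - 38)*440 = -4085/108*440 = -449350/27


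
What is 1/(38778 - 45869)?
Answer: -1/7091 ≈ -0.00014102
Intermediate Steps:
1/(38778 - 45869) = 1/(-7091) = -1/7091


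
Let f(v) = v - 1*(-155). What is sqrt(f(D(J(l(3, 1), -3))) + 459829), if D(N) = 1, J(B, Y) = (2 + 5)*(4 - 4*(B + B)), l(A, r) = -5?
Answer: sqrt(459985) ≈ 678.22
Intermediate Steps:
J(B, Y) = 28 - 56*B (J(B, Y) = 7*(4 - 8*B) = 28 - 56*B)
f(v) = 155 + v (f(v) = v + 155 = 155 + v)
sqrt(f(D(J(l(3, 1), -3))) + 459829) = sqrt((155 + 1) + 459829) = sqrt(156 + 459829) = sqrt(459985)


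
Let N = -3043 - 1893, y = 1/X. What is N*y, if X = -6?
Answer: 2468/3 ≈ 822.67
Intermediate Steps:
y = -⅙ (y = 1/(-6) = -⅙ ≈ -0.16667)
N = -4936
N*y = -4936*(-⅙) = 2468/3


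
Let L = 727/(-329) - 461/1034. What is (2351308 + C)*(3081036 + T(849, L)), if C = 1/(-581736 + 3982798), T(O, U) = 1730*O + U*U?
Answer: 1906139935221198044558785785/178177026339928 ≈ 1.0698e+13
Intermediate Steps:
L = -19221/7238 (L = 727*(-1/329) - 461*1/1034 = -727/329 - 461/1034 = -19221/7238 ≈ -2.6556)
T(O, U) = U² + 1730*O (T(O, U) = 1730*O + U² = U² + 1730*O)
C = 1/3401062 ≈ 2.9403e-7
(2351308 + C)*(3081036 + T(849, L)) = (2351308 + 1/3401062)*(3081036 + ((-19221/7238)² + 1730*849)) = 7996944289097*(3081036 + (369446841/52388644 + 1468770))/3401062 = 7996944289097*(3081036 + 76947238094721/52388644)/3401062 = (7996944289097/3401062)*(238358536249905/52388644) = 1906139935221198044558785785/178177026339928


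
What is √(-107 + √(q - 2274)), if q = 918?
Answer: √(-107 + 2*I*√339) ≈ 1.7549 + 10.492*I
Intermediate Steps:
√(-107 + √(q - 2274)) = √(-107 + √(918 - 2274)) = √(-107 + √(-1356)) = √(-107 + 2*I*√339)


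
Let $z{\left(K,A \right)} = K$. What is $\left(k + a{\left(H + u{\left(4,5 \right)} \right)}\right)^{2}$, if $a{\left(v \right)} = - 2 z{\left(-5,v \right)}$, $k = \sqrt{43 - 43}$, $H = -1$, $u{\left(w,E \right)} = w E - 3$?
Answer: $100$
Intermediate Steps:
$u{\left(w,E \right)} = -3 + E w$ ($u{\left(w,E \right)} = E w - 3 = -3 + E w$)
$k = 0$ ($k = \sqrt{0} = 0$)
$a{\left(v \right)} = 10$ ($a{\left(v \right)} = \left(-2\right) \left(-5\right) = 10$)
$\left(k + a{\left(H + u{\left(4,5 \right)} \right)}\right)^{2} = \left(0 + 10\right)^{2} = 10^{2} = 100$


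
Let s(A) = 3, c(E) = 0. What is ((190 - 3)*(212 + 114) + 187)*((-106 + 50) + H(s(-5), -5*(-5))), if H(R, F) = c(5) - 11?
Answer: -4096983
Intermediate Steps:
H(R, F) = -11 (H(R, F) = 0 - 11 = -11)
((190 - 3)*(212 + 114) + 187)*((-106 + 50) + H(s(-5), -5*(-5))) = ((190 - 3)*(212 + 114) + 187)*((-106 + 50) - 11) = (187*326 + 187)*(-56 - 11) = (60962 + 187)*(-67) = 61149*(-67) = -4096983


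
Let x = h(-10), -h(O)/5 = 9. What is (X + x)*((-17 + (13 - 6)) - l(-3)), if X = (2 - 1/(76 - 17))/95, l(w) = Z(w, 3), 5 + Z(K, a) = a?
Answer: 2016864/5605 ≈ 359.83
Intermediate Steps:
Z(K, a) = -5 + a
l(w) = -2 (l(w) = -5 + 3 = -2)
X = 117/5605 (X = (2 - 1/59)*(1/95) = (117/59)*(1/95) = 117/5605 ≈ 0.020874)
h(O) = -45 (h(O) = -5*9 = -45)
x = -45
(X + x)*((-17 + (13 - 6)) - l(-3)) = (117/5605 - 45)*((-17 + (13 - 6)) - 1*(-2)) = -252108*((-17 + 7) + 2)/5605 = -252108*(-10 + 2)/5605 = -252108/5605*(-8) = 2016864/5605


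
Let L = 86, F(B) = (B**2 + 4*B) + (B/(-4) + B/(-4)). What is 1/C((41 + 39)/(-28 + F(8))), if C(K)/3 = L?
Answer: 1/258 ≈ 0.0038760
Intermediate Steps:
F(B) = B**2 + 7*B/2 (F(B) = (B**2 + 4*B) + (B*(-1/4) + B*(-1/4)) = (B**2 + 4*B) + (-B/4 - B/4) = (B**2 + 4*B) - B/2 = B**2 + 7*B/2)
C(K) = 258 (C(K) = 3*86 = 258)
1/C((41 + 39)/(-28 + F(8))) = 1/258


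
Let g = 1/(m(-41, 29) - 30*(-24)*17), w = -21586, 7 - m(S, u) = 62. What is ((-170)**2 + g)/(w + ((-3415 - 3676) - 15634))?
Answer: -352146501/539929535 ≈ -0.65221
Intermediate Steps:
m(S, u) = -55 (m(S, u) = 7 - 1*62 = 7 - 62 = -55)
g = 1/12185 (g = 1/(-55 - 30*(-24)*17) = 1/(-55 + 720*17) = 1/(-55 + 12240) = 1/12185 ≈ 8.2068e-5)
((-170)**2 + g)/(w + ((-3415 - 3676) - 15634)) = ((-170)**2 + 1/12185)/(-21586 + ((-3415 - 3676) - 15634)) = (28900 + 1/12185)/(-21586 + (-7091 - 15634)) = 352146501/(12185*(-21586 - 22725)) = (352146501/12185)/(-44311) = (352146501/12185)*(-1/44311) = -352146501/539929535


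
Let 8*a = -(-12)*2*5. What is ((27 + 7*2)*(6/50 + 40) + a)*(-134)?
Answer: -5560732/25 ≈ -2.2243e+5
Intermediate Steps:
a = 15 (a = (-(-12)*2*5)/8 = (-3*(-8)*5)/8 = (24*5)/8 = (⅛)*120 = 15)
((27 + 7*2)*(6/50 + 40) + a)*(-134) = ((27 + 7*2)*(6/50 + 40) + 15)*(-134) = ((27 + 14)*(6*(1/50) + 40) + 15)*(-134) = (41*(3/25 + 40) + 15)*(-134) = (41*(1003/25) + 15)*(-134) = (41123/25 + 15)*(-134) = (41498/25)*(-134) = -5560732/25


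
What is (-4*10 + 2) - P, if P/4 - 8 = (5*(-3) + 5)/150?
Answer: -1046/15 ≈ -69.733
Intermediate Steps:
P = 476/15 (P = 32 + 4*((5*(-3) + 5)/150) = 32 + 4*((-15 + 5)*(1/150)) = 32 + 4*(-10*1/150) = 32 + 4*(-1/15) = 32 - 4/15 = 476/15 ≈ 31.733)
(-4*10 + 2) - P = (-4*10 + 2) - 1*476/15 = (-40 + 2) - 476/15 = -38 - 476/15 = -1046/15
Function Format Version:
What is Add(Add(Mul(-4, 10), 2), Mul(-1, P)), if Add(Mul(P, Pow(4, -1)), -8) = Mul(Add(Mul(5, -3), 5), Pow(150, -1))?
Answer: Rational(-1046, 15) ≈ -69.733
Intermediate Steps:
P = Rational(476, 15) (P = Add(32, Mul(4, Mul(Add(Mul(5, -3), 5), Pow(150, -1)))) = Add(32, Mul(4, Mul(Add(-15, 5), Rational(1, 150)))) = Add(32, Mul(4, Mul(-10, Rational(1, 150)))) = Add(32, Mul(4, Rational(-1, 15))) = Add(32, Rational(-4, 15)) = Rational(476, 15) ≈ 31.733)
Add(Add(Mul(-4, 10), 2), Mul(-1, P)) = Add(Add(Mul(-4, 10), 2), Mul(-1, Rational(476, 15))) = Add(Add(-40, 2), Rational(-476, 15)) = Add(-38, Rational(-476, 15)) = Rational(-1046, 15)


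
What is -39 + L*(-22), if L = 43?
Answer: -985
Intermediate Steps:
-39 + L*(-22) = -39 + 43*(-22) = -39 - 946 = -985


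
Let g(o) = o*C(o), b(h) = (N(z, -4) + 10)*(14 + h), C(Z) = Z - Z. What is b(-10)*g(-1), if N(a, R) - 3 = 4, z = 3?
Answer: 0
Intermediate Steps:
C(Z) = 0
N(a, R) = 7 (N(a, R) = 3 + 4 = 7)
b(h) = 238 + 17*h (b(h) = (7 + 10)*(14 + h) = 17*(14 + h) = 238 + 17*h)
g(o) = 0 (g(o) = o*0 = 0)
b(-10)*g(-1) = (238 + 17*(-10))*0 = (238 - 170)*0 = 68*0 = 0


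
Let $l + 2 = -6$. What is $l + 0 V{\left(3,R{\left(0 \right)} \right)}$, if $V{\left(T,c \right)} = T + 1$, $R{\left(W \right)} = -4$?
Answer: $-8$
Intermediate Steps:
$l = -8$ ($l = -2 - 6 = -8$)
$V{\left(T,c \right)} = 1 + T$
$l + 0 V{\left(3,R{\left(0 \right)} \right)} = -8 + 0 \left(1 + 3\right) = -8 + 0 \cdot 4 = -8 + 0 = -8$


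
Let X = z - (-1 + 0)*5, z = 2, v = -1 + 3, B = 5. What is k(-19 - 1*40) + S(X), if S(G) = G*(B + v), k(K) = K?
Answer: -10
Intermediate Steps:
v = 2
X = 7 (X = 2 - (-1 + 0)*5 = 2 - (-1)*5 = 2 - 1*(-5) = 2 + 5 = 7)
S(G) = 7*G (S(G) = G*(5 + 2) = G*7 = 7*G)
k(-19 - 1*40) + S(X) = (-19 - 1*40) + 7*7 = (-19 - 40) + 49 = -59 + 49 = -10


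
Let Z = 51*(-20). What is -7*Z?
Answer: 7140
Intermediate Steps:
Z = -1020
-7*Z = -7*(-1020) = 7140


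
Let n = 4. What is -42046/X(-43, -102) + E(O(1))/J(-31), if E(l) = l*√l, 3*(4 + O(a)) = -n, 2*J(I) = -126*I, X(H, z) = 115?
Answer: -42046/115 - 64*I*√3/17577 ≈ -365.62 - 0.0063066*I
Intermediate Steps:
J(I) = -63*I (J(I) = (-126*I)/2 = -63*I)
O(a) = -16/3 (O(a) = -4 + (-1*4)/3 = -4 + (⅓)*(-4) = -4 - 4/3 = -16/3)
E(l) = l^(3/2)
-42046/X(-43, -102) + E(O(1))/J(-31) = -42046/115 + (-16/3)^(3/2)/((-63*(-31))) = -42046*1/115 - 64*I*√3/9/1953 = -42046/115 - 64*I*√3/9*(1/1953) = -42046/115 - 64*I*√3/17577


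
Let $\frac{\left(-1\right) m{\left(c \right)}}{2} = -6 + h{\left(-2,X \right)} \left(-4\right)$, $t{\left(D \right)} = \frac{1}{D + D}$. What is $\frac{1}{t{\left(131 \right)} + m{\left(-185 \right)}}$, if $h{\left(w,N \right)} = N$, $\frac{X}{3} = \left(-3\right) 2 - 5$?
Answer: $- \frac{262}{66023} \approx -0.0039683$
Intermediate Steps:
$t{\left(D \right)} = \frac{1}{2 D}$
$X = -33$ ($X = 3 \left(\left(-3\right) 2 - 5\right) = 3 \left(-6 - 5\right) = 3 \left(-11\right) = -33$)
$m{\left(c \right)} = -252$ ($m{\left(c \right)} = - 2 \left(-6 - -132\right) = - 2 \left(-6 + 132\right) = \left(-2\right) 126 = -252$)
$\frac{1}{t{\left(131 \right)} + m{\left(-185 \right)}} = \frac{1}{\frac{1}{2 \cdot 131} - 252} = \frac{1}{\frac{1}{2} \cdot \frac{1}{131} - 252} = \frac{1}{\frac{1}{262} - 252} = \frac{1}{- \frac{66023}{262}} = - \frac{262}{66023}$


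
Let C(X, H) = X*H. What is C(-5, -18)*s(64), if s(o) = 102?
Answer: 9180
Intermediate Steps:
C(X, H) = H*X
C(-5, -18)*s(64) = -18*(-5)*102 = 90*102 = 9180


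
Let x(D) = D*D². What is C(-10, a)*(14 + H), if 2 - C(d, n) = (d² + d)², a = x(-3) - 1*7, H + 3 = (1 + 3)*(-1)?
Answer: -56686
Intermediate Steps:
x(D) = D³
H = -7 (H = -3 + (1 + 3)*(-1) = -3 + 4*(-1) = -3 - 4 = -7)
a = -34 (a = (-3)³ - 1*7 = -27 - 7 = -34)
C(d, n) = 2 - (d + d²)² (C(d, n) = 2 - (d² + d)² = 2 - (d + d²)²)
C(-10, a)*(14 + H) = (2 - 1*(-10)²*(1 - 10)²)*(14 - 7) = (2 - 1*100*(-9)²)*7 = (2 - 1*100*81)*7 = (2 - 8100)*7 = -8098*7 = -56686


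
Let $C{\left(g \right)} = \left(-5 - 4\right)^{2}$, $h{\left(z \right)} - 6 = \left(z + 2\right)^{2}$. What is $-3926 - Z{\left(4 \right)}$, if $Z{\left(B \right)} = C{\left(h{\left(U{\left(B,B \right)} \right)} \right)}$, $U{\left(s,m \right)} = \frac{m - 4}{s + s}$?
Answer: $-4007$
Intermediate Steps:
$U{\left(s,m \right)} = \frac{-4 + m}{2 s}$
$h{\left(z \right)} = 6 + \left(2 + z\right)^{2}$ ($h{\left(z \right)} = 6 + \left(z + 2\right)^{2} = 6 + \left(2 + z\right)^{2}$)
$C{\left(g \right)} = 81$ ($C{\left(g \right)} = \left(-9\right)^{2} = 81$)
$Z{\left(B \right)} = 81$
$-3926 - Z{\left(4 \right)} = -3926 - 81 = -4007$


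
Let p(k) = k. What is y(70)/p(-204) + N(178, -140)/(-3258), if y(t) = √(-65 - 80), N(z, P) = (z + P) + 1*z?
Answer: -12/181 - I*√145/204 ≈ -0.066298 - 0.059027*I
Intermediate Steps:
N(z, P) = P + 2*z (N(z, P) = (P + z) + z = P + 2*z)
y(t) = I*√145 (y(t) = √(-145) = I*√145)
y(70)/p(-204) + N(178, -140)/(-3258) = (I*√145)/(-204) + (-140 + 2*178)/(-3258) = (I*√145)*(-1/204) + (-140 + 356)*(-1/3258) = -I*√145/204 + 216*(-1/3258) = -I*√145/204 - 12/181 = -12/181 - I*√145/204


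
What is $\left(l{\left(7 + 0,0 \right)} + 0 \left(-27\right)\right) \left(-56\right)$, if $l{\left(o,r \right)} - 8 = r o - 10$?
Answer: $112$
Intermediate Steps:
$l{\left(o,r \right)} = -2 + o r$ ($l{\left(o,r \right)} = 8 + \left(r o - 10\right) = 8 + \left(o r - 10\right) = 8 + \left(-10 + o r\right) = -2 + o r$)
$\left(l{\left(7 + 0,0 \right)} + 0 \left(-27\right)\right) \left(-56\right) = \left(\left(-2 + \left(7 + 0\right) 0\right) + 0 \left(-27\right)\right) \left(-56\right) = \left(\left(-2 + 7 \cdot 0\right) + 0\right) \left(-56\right) = \left(\left(-2 + 0\right) + 0\right) \left(-56\right) = \left(-2 + 0\right) \left(-56\right) = \left(-2\right) \left(-56\right) = 112$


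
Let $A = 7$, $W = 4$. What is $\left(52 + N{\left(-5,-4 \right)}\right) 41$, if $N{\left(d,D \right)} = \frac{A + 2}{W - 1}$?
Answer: $2255$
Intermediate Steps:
$N{\left(d,D \right)} = 3$ ($N{\left(d,D \right)} = \frac{7 + 2}{4 - 1} = \frac{9}{3} = 9 \cdot \frac{1}{3} = 3$)
$\left(52 + N{\left(-5,-4 \right)}\right) 41 = \left(52 + 3\right) 41 = 55 \cdot 41 = 2255$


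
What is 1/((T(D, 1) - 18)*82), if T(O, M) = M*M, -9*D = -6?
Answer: -1/1394 ≈ -0.00071736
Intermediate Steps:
D = ⅔ (D = -⅑*(-6) = ⅔ ≈ 0.66667)
T(O, M) = M²
1/((T(D, 1) - 18)*82) = 1/((1² - 18)*82) = 1/((1 - 18)*82) = 1/(-17*82) = 1/(-1394) = -1/1394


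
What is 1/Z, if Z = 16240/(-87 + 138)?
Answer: 51/16240 ≈ 0.0031404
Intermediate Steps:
Z = 16240/51 ≈ 318.43
1/Z = 1/(16240/51) = 51/16240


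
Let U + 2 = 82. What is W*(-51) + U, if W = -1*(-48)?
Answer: -2368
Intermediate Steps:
U = 80 (U = -2 + 82 = 80)
W = 48
W*(-51) + U = 48*(-51) + 80 = -2448 + 80 = -2368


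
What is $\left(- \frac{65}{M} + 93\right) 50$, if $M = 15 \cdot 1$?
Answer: $\frac{13300}{3} \approx 4433.3$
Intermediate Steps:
$M = 15$
$\left(- \frac{65}{M} + 93\right) 50 = \left(- \frac{65}{15} + 93\right) 50 = \left(\left(-65\right) \frac{1}{15} + 93\right) 50 = \left(- \frac{13}{3} + 93\right) 50 = \frac{266}{3} \cdot 50 = \frac{13300}{3}$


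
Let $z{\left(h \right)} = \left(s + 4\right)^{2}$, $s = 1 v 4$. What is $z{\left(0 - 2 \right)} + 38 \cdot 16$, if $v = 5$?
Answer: $1184$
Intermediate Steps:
$s = 20$ ($s = 1 \cdot 5 \cdot 4 = 5 \cdot 4 = 20$)
$z{\left(h \right)} = 576$ ($z{\left(h \right)} = \left(20 + 4\right)^{2} = 24^{2} = 576$)
$z{\left(0 - 2 \right)} + 38 \cdot 16 = 576 + 38 \cdot 16 = 576 + 608 = 1184$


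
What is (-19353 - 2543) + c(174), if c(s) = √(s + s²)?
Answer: -21896 + 5*√1218 ≈ -21722.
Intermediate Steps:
(-19353 - 2543) + c(174) = (-19353 - 2543) + √(174*(1 + 174)) = -21896 + √(174*175) = -21896 + √30450 = -21896 + 5*√1218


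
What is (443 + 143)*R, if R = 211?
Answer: 123646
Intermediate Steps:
(443 + 143)*R = (443 + 143)*211 = 586*211 = 123646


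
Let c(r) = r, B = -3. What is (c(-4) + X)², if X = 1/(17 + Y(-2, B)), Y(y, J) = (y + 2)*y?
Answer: 4489/289 ≈ 15.533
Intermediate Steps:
Y(y, J) = y*(2 + y) (Y(y, J) = (2 + y)*y = y*(2 + y))
X = 1/17 (X = 1/(17 - 2*(2 - 2)) = 1/(17 - 2*0) = 1/(17 + 0) = 1/17 ≈ 0.058824)
(c(-4) + X)² = (-4 + 1/17)² = (-67/17)² = 4489/289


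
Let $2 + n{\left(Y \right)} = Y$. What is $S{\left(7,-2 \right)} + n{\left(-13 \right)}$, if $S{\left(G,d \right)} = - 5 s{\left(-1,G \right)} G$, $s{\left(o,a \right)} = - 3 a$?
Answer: $720$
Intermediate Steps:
$n{\left(Y \right)} = -2 + Y$
$S{\left(G,d \right)} = 15 G^{2}$ ($S{\left(G,d \right)} = - 5 \left(- 3 G\right) G = 15 G G = 15 G^{2}$)
$S{\left(7,-2 \right)} + n{\left(-13 \right)} = 15 \cdot 7^{2} - 15 = 15 \cdot 49 - 15 = 735 - 15 = 720$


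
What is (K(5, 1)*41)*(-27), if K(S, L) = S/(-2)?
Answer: 5535/2 ≈ 2767.5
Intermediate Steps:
K(S, L) = -S/2 (K(S, L) = S*(-½) = -S/2)
(K(5, 1)*41)*(-27) = (-½*5*41)*(-27) = -5/2*41*(-27) = -205/2*(-27) = 5535/2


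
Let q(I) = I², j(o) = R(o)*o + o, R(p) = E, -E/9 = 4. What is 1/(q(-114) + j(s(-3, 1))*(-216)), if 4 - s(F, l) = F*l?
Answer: 1/65916 ≈ 1.5171e-5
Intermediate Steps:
E = -36 (E = -9*4 = -36)
R(p) = -36
s(F, l) = 4 - F*l
j(o) = -35*o (j(o) = -36*o + o = -35*o)
1/(q(-114) + j(s(-3, 1))*(-216)) = 1/((-114)² - 35*(4 - 1*(-3)*1)*(-216)) = 1/(12996 - 35*(4 + 3)*(-216)) = 1/(12996 - 35*7*(-216)) = 1/(12996 - 245*(-216)) = 1/(12996 + 52920) = 1/65916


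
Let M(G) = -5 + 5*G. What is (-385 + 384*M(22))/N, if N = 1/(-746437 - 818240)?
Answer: -62485375995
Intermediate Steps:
N = -1/1564677 (N = 1/(-1564677) = -1/1564677 ≈ -6.3911e-7)
(-385 + 384*M(22))/N = (-385 + 384*(-5 + 5*22))/(-1/1564677) = (-385 + 384*(-5 + 110))*(-1564677) = (-385 + 384*105)*(-1564677) = (-385 + 40320)*(-1564677) = 39935*(-1564677) = -62485375995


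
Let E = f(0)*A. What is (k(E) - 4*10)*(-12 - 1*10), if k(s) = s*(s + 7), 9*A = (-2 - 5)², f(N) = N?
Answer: 880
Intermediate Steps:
A = 49/9 (A = (-2 - 5)²/9 = (⅑)*(-7)² = (⅑)*49 = 49/9 ≈ 5.4444)
E = 0 (E = 0*(49/9) = 0)
k(s) = s*(7 + s)
(k(E) - 4*10)*(-12 - 1*10) = (0*(7 + 0) - 4*10)*(-12 - 1*10) = (0*7 - 40)*(-12 - 10) = (0 - 40)*(-22) = -40*(-22) = 880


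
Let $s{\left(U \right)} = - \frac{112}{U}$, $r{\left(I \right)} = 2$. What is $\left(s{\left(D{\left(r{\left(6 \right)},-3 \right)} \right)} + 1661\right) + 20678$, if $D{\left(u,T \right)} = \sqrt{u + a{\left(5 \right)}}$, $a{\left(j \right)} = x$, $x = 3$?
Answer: $22339 - \frac{112 \sqrt{5}}{5} \approx 22289.0$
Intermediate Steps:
$a{\left(j \right)} = 3$
$D{\left(u,T \right)} = \sqrt{3 + u}$ ($D{\left(u,T \right)} = \sqrt{u + 3} = \sqrt{3 + u}$)
$\left(s{\left(D{\left(r{\left(6 \right)},-3 \right)} \right)} + 1661\right) + 20678 = \left(- \frac{112}{\sqrt{3 + 2}} + 1661\right) + 20678 = \left(- \frac{112}{\sqrt{5}} + 1661\right) + 20678 = \left(- 112 \frac{\sqrt{5}}{5} + 1661\right) + 20678 = \left(- \frac{112 \sqrt{5}}{5} + 1661\right) + 20678 = \left(1661 - \frac{112 \sqrt{5}}{5}\right) + 20678 = 22339 - \frac{112 \sqrt{5}}{5}$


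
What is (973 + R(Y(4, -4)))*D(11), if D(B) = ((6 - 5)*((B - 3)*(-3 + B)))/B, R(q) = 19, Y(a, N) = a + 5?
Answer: 63488/11 ≈ 5771.6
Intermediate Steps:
Y(a, N) = 5 + a
D(B) = (-3 + B)²/B (D(B) = (1*((-3 + B)*(-3 + B)))/B = (1*(-3 + B)²)/B = (-3 + B)²/B)
(973 + R(Y(4, -4)))*D(11) = (973 + 19)*((-3 + 11)²/11) = 992*((1/11)*8²) = 992*((1/11)*64) = 992*(64/11) = 63488/11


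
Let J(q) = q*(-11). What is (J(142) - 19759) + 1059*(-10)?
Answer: -31911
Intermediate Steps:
J(q) = -11*q
(J(142) - 19759) + 1059*(-10) = (-11*142 - 19759) + 1059*(-10) = (-1562 - 19759) - 10590 = -21321 - 10590 = -31911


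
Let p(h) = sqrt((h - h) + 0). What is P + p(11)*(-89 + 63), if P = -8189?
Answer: -8189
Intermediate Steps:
p(h) = 0 (p(h) = sqrt(0 + 0) = sqrt(0) = 0)
P + p(11)*(-89 + 63) = -8189 + 0*(-89 + 63) = -8189 + 0*(-26) = -8189 + 0 = -8189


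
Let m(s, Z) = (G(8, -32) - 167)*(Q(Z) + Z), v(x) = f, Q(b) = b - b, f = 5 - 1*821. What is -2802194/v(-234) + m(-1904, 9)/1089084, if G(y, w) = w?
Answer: 127159299535/37028856 ≈ 3434.1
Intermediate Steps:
f = -816 (f = 5 - 821 = -816)
Q(b) = 0
v(x) = -816
m(s, Z) = -199*Z (m(s, Z) = (-32 - 167)*(0 + Z) = -199*Z)
-2802194/v(-234) + m(-1904, 9)/1089084 = -2802194/(-816) - 199*9/1089084 = -2802194*(-1/816) - 1791*1/1089084 = 1401097/408 - 597/363028 = 127159299535/37028856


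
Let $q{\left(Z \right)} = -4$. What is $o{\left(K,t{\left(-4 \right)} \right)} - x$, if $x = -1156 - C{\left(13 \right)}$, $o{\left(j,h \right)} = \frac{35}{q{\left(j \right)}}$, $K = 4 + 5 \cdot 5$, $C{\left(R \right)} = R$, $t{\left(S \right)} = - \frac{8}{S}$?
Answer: $\frac{4641}{4} \approx 1160.3$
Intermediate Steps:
$K = 29$ ($K = 4 + 25 = 29$)
$o{\left(j,h \right)} = - \frac{35}{4}$ ($o{\left(j,h \right)} = \frac{35}{-4} = 35 \left(- \frac{1}{4}\right) = - \frac{35}{4}$)
$x = -1169$ ($x = -1156 - 13 = -1169$)
$o{\left(K,t{\left(-4 \right)} \right)} - x = - \frac{35}{4} - -1169 = - \frac{35}{4} + 1169 = \frac{4641}{4}$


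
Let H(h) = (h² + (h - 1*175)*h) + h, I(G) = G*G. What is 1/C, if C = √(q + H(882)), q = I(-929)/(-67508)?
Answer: 2*√1597762568245123/94671005999 ≈ 0.00084444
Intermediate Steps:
I(G) = G²
H(h) = h + h² + h*(-175 + h) (H(h) = (h² + (h - 175)*h) + h = (h² + (-175 + h)*h) + h = (h² + h*(-175 + h)) + h = h + h² + h*(-175 + h))
q = -863041/67508 (q = (-929)²/(-67508) = 863041*(-1/67508) = -863041/67508 ≈ -12.784)
C = √1597762568245123/33754 (C = √(-863041/67508 + 2*882*(-87 + 882)) = √(-863041/67508 + 2*882*795) = √(-863041/67508 + 1402380) = √(94671005999/67508) = √1597762568245123/33754 ≈ 1184.2)
1/C = 1/(√1597762568245123/33754) = 2*√1597762568245123/94671005999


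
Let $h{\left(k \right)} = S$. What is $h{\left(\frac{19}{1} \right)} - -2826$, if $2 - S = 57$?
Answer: $2771$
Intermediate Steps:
$S = -55$ ($S = 2 - 57 = -55$)
$h{\left(k \right)} = -55$
$h{\left(\frac{19}{1} \right)} - -2826 = -55 - -2826 = -55 + 2826 = 2771$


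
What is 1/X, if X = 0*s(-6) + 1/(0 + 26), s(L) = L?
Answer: 26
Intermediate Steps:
X = 1/26 (X = 0*(-6) + 1/(0 + 26) = 0 + 1/26 = 1/26 ≈ 0.038462)
1/X = 1/(1/26) = 26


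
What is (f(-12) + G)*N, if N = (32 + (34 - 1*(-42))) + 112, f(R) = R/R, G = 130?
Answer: 28820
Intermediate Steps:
f(R) = 1
N = 220 (N = (32 + (34 + 42)) + 112 = (32 + 76) + 112 = 108 + 112 = 220)
(f(-12) + G)*N = (1 + 130)*220 = 131*220 = 28820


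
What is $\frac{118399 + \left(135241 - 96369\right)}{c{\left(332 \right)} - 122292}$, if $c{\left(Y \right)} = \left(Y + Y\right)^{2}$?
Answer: $\frac{157271}{318604} \approx 0.49363$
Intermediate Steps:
$c{\left(Y \right)} = 4 Y^{2}$ ($c{\left(Y \right)} = \left(2 Y\right)^{2} = 4 Y^{2}$)
$\frac{118399 + \left(135241 - 96369\right)}{c{\left(332 \right)} - 122292} = \frac{118399 + \left(135241 - 96369\right)}{4 \cdot 332^{2} - 122292} = \frac{118399 + 38872}{4 \cdot 110224 - 122292} = \frac{157271}{440896 - 122292} = \frac{157271}{318604}$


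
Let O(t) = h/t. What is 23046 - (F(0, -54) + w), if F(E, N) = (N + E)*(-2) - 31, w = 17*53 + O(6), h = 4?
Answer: 66202/3 ≈ 22067.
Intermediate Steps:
O(t) = 4/t
w = 2705/3 (w = 17*53 + 4/6 = 901 + 4*(⅙) = 901 + ⅔ = 2705/3 ≈ 901.67)
F(E, N) = -31 - 2*E - 2*N (F(E, N) = (E + N)*(-2) - 31 = (-2*E - 2*N) - 31 = -31 - 2*E - 2*N)
23046 - (F(0, -54) + w) = 23046 - ((-31 - 2*0 - 2*(-54)) + 2705/3) = 23046 - ((-31 + 0 + 108) + 2705/3) = 23046 - (77 + 2705/3) = 23046 - 1*2936/3 = 23046 - 2936/3 = 66202/3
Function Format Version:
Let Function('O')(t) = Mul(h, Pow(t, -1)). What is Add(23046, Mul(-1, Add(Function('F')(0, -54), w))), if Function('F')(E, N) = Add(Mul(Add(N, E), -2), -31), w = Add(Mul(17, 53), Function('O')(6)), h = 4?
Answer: Rational(66202, 3) ≈ 22067.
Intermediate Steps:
Function('O')(t) = Mul(4, Pow(t, -1))
w = Rational(2705, 3) (w = Add(Mul(17, 53), Mul(4, Pow(6, -1))) = Add(901, Mul(4, Rational(1, 6))) = Add(901, Rational(2, 3)) = Rational(2705, 3) ≈ 901.67)
Function('F')(E, N) = Add(-31, Mul(-2, E), Mul(-2, N)) (Function('F')(E, N) = Add(Mul(Add(E, N), -2), -31) = Add(Add(Mul(-2, E), Mul(-2, N)), -31) = Add(-31, Mul(-2, E), Mul(-2, N)))
Add(23046, Mul(-1, Add(Function('F')(0, -54), w))) = Add(23046, Mul(-1, Add(Add(-31, Mul(-2, 0), Mul(-2, -54)), Rational(2705, 3)))) = Add(23046, Mul(-1, Add(Add(-31, 0, 108), Rational(2705, 3)))) = Add(23046, Mul(-1, Add(77, Rational(2705, 3)))) = Add(23046, Mul(-1, Rational(2936, 3))) = Add(23046, Rational(-2936, 3)) = Rational(66202, 3)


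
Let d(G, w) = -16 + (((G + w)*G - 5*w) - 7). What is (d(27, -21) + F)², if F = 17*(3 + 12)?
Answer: 249001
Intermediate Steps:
F = 255 (F = 17*15 = 255)
d(G, w) = -23 - 5*w + G*(G + w) (d(G, w) = -16 + ((G*(G + w) - 5*w) - 7) = -16 + ((-5*w + G*(G + w)) - 7) = -16 + (-7 - 5*w + G*(G + w)) = -23 - 5*w + G*(G + w))
(d(27, -21) + F)² = ((-23 + 27² - 5*(-21) + 27*(-21)) + 255)² = ((-23 + 729 + 105 - 567) + 255)² = (244 + 255)² = 499² = 249001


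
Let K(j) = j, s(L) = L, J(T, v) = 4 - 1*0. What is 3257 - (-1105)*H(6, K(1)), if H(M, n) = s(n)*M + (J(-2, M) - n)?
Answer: 13202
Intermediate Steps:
J(T, v) = 4 (J(T, v) = 4 + 0 = 4)
H(M, n) = 4 - n + M*n (H(M, n) = n*M + (4 - n) = M*n + (4 - n) = 4 - n + M*n)
3257 - (-1105)*H(6, K(1)) = 3257 - (-1105)*(4 - 1*1 + 6*1) = 3257 - (-1105)*(4 - 1 + 6) = 3257 - (-1105)*9 = 3257 - 1*(-9945) = 3257 + 9945 = 13202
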